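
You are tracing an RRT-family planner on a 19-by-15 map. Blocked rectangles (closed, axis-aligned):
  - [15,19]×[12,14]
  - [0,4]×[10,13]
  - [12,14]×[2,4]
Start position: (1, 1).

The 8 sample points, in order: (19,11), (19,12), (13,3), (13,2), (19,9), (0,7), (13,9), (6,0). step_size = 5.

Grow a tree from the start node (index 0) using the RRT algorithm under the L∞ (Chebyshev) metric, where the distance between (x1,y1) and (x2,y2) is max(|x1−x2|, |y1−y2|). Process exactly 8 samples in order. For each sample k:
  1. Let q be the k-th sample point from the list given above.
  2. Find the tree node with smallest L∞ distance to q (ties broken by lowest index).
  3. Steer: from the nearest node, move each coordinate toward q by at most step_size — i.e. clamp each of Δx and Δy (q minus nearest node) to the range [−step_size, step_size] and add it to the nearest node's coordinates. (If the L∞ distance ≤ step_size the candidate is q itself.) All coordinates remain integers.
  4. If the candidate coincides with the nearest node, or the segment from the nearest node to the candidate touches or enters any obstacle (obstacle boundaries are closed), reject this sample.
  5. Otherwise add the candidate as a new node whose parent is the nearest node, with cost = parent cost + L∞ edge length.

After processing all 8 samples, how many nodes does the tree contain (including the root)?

1. q=(19,11) nearest=0 d=18 new=(6,6) → add node 1 parent=0 cost=5
2. q=(19,12) nearest=1 d=13 new=(11,11) → add node 2 parent=1 cost=10
3. q=(13,3) nearest=1 d=7 new=(11,3) → add node 3 parent=1 cost=10
4. q=(13,2) nearest=3 d=2 new=(13,2) → blocked by [12,14]×[2,4], reject
5. q=(19,9) nearest=2 d=8 new=(16,9) → add node 4 parent=2 cost=15
6. q=(0,7) nearest=0 d=6 new=(0,6) → add node 5 parent=0 cost=5
7. q=(13,9) nearest=2 d=2 new=(13,9) → add node 6 parent=2 cost=12
8. q=(6,0) nearest=0 d=5 new=(6,0) → add node 7 parent=0 cost=5

Node count: 8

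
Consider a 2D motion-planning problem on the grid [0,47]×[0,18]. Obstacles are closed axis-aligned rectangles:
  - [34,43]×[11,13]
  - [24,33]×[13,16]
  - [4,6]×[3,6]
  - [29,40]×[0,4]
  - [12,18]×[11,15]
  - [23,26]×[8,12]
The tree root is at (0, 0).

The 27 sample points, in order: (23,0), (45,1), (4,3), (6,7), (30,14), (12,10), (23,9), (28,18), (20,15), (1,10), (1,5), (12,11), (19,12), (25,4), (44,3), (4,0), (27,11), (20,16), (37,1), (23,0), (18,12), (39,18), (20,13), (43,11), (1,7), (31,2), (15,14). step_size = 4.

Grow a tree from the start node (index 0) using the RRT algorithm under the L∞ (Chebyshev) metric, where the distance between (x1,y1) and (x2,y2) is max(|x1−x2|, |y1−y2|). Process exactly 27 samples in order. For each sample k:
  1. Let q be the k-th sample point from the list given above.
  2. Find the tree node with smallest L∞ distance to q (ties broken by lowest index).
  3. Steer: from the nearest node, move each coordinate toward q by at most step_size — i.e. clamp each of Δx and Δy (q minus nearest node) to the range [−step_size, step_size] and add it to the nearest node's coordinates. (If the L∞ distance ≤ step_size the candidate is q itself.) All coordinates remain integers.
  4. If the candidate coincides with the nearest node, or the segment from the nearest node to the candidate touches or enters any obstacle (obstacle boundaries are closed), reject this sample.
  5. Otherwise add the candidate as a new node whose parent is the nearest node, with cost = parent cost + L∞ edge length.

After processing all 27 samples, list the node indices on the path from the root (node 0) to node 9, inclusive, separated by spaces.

1. q=(23,0) nearest=0 d=23 new=(4,0) → add node 1 parent=0 cost=4
2. q=(45,1) nearest=1 d=41 new=(8,1) → add node 2 parent=1 cost=8
3. q=(4,3) nearest=1 d=3 new=(4,3) → blocked by [4,6]×[3,6], reject
4. q=(6,7) nearest=2 d=6 new=(6,5) → blocked by [4,6]×[3,6], reject
5. q=(30,14) nearest=2 d=22 new=(12,5) → add node 3 parent=2 cost=12
6. q=(12,10) nearest=3 d=5 new=(12,9) → add node 4 parent=3 cost=16
7. q=(23,9) nearest=3 d=11 new=(16,9) → add node 5 parent=3 cost=16
8. q=(28,18) nearest=5 d=12 new=(20,13) → blocked by [12,18]×[11,15], reject
9. q=(20,15) nearest=5 d=6 new=(20,13) → blocked by [12,18]×[11,15], reject
10. q=(1,10) nearest=2 d=9 new=(4,5) → blocked by [4,6]×[3,6], reject
11. q=(1,5) nearest=0 d=5 new=(1,4) → add node 6 parent=0 cost=4
12. q=(12,11) nearest=4 d=2 new=(12,11) → blocked by [12,18]×[11,15], reject
13. q=(19,12) nearest=5 d=3 new=(19,12) → blocked by [12,18]×[11,15], reject
14. q=(25,4) nearest=5 d=9 new=(20,5) → add node 7 parent=5 cost=20
15. q=(44,3) nearest=7 d=24 new=(24,3) → add node 8 parent=7 cost=24
16. q=(4,0) nearest=1 d=0 → coincident, reject
17. q=(27,11) nearest=7 d=7 new=(24,9) → blocked by [23,26]×[8,12], reject
18. q=(20,16) nearest=5 d=7 new=(20,13) → blocked by [12,18]×[11,15], reject
19. q=(37,1) nearest=8 d=13 new=(28,1) → add node 9 parent=8 cost=28
20. q=(23,0) nearest=8 d=3 new=(23,0) → add node 10 parent=8 cost=27
21. q=(18,12) nearest=5 d=3 new=(18,12) → blocked by [12,18]×[11,15], reject
22. q=(39,18) nearest=8 d=15 new=(28,7) → add node 11 parent=8 cost=28
23. q=(20,13) nearest=5 d=4 new=(20,13) → blocked by [12,18]×[11,15], reject
24. q=(43,11) nearest=9 d=15 new=(32,5) → blocked by [29,40]×[0,4], reject
25. q=(1,7) nearest=6 d=3 new=(1,7) → add node 12 parent=6 cost=7
26. q=(31,2) nearest=9 d=3 new=(31,2) → blocked by [29,40]×[0,4], reject
27. q=(15,14) nearest=4 d=5 new=(15,13) → blocked by [12,18]×[11,15], reject

Path: 0 1 2 3 5 7 8 9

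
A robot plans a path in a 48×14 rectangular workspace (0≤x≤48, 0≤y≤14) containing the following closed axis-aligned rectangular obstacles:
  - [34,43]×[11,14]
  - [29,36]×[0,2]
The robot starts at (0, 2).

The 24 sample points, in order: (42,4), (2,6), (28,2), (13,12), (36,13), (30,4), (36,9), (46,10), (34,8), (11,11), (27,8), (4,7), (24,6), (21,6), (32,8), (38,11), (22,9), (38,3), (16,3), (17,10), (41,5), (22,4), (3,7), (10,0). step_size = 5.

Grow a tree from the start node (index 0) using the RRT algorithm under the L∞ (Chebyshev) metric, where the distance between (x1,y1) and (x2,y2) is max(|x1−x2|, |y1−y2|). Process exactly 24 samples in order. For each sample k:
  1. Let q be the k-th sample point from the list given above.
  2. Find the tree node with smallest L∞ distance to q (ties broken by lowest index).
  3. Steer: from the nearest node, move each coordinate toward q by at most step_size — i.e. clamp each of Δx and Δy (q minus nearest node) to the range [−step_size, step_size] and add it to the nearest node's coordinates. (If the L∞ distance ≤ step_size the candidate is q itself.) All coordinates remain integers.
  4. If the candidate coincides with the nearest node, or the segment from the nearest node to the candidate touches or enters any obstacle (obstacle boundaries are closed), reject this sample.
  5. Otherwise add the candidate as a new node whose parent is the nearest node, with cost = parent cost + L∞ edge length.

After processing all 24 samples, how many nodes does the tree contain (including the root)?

Node count: 24

1. q=(42,4) nearest=0 d=42 new=(5,4) → add node 1 parent=0 cost=5
2. q=(2,6) nearest=1 d=3 new=(2,6) → add node 2 parent=1 cost=8
3. q=(28,2) nearest=1 d=23 new=(10,2) → add node 3 parent=1 cost=10
4. q=(13,12) nearest=1 d=8 new=(10,9) → add node 4 parent=1 cost=10
5. q=(36,13) nearest=3 d=26 new=(15,7) → add node 5 parent=3 cost=15
6. q=(30,4) nearest=5 d=15 new=(20,4) → add node 6 parent=5 cost=20
7. q=(36,9) nearest=6 d=16 new=(25,9) → add node 7 parent=6 cost=25
8. q=(46,10) nearest=7 d=21 new=(30,10) → add node 8 parent=7 cost=30
9. q=(34,8) nearest=8 d=4 new=(34,8) → add node 9 parent=8 cost=34
10. q=(11,11) nearest=4 d=2 new=(11,11) → add node 10 parent=4 cost=12
11. q=(27,8) nearest=7 d=2 new=(27,8) → add node 11 parent=7 cost=27
12. q=(4,7) nearest=2 d=2 new=(4,7) → add node 12 parent=2 cost=10
13. q=(24,6) nearest=7 d=3 new=(24,6) → add node 13 parent=7 cost=28
14. q=(21,6) nearest=6 d=2 new=(21,6) → add node 14 parent=6 cost=22
15. q=(32,8) nearest=8 d=2 new=(32,8) → add node 15 parent=8 cost=32
16. q=(38,11) nearest=9 d=4 new=(38,11) → blocked by [34,43]×[11,14], reject
17. q=(22,9) nearest=7 d=3 new=(22,9) → add node 16 parent=7 cost=28
18. q=(38,3) nearest=9 d=5 new=(38,3) → add node 17 parent=9 cost=39
19. q=(16,3) nearest=5 d=4 new=(16,3) → add node 18 parent=5 cost=19
20. q=(17,10) nearest=5 d=3 new=(17,10) → add node 19 parent=5 cost=18
21. q=(41,5) nearest=17 d=3 new=(41,5) → add node 20 parent=17 cost=42
22. q=(22,4) nearest=6 d=2 new=(22,4) → add node 21 parent=6 cost=22
23. q=(3,7) nearest=2 d=1 new=(3,7) → add node 22 parent=2 cost=9
24. q=(10,0) nearest=3 d=2 new=(10,0) → add node 23 parent=3 cost=12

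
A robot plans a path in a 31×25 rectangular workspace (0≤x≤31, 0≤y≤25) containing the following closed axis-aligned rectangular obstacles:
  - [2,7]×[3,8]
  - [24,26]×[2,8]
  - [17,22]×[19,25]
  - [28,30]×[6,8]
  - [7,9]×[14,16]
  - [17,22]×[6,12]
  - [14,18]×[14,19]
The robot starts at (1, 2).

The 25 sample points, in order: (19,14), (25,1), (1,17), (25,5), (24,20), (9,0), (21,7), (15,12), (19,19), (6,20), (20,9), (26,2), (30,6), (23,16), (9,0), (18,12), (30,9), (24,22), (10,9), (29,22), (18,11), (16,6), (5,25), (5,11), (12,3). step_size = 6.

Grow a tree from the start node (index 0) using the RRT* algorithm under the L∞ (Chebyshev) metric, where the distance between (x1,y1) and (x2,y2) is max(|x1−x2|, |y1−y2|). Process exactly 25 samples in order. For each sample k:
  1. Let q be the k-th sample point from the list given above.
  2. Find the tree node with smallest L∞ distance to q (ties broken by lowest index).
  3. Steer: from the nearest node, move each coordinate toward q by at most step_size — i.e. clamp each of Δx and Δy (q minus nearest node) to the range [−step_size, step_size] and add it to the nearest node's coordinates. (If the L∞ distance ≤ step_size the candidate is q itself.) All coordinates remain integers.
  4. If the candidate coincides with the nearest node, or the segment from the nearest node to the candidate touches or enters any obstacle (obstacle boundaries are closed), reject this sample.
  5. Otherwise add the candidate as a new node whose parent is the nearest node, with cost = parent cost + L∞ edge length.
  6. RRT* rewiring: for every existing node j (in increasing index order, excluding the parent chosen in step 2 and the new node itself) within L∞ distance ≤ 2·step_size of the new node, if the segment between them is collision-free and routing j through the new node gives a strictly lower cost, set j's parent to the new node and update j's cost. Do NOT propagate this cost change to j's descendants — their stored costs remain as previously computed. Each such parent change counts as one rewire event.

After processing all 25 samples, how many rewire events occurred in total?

1. q=(19,14) nearest=0 d=18 new=(7,8) → blocked by [2,7]×[3,8], reject
2. q=(25,1) nearest=0 d=24 new=(7,1) → add node 1 parent=0 cost=6
3. q=(1,17) nearest=0 d=15 new=(1,8) → add node 2 parent=0 cost=6
4. q=(25,5) nearest=1 d=18 new=(13,5) → add node 3 parent=1 cost=12
5. q=(24,20) nearest=3 d=15 new=(19,11) → blocked by [17,22]×[6,12], reject
6. q=(9,0) nearest=1 d=2 new=(9,0) → add node 4 parent=1 cost=8
7. q=(21,7) nearest=3 d=8 new=(19,7) → blocked by [17,22]×[6,12], reject
8. q=(15,12) nearest=3 d=7 new=(15,11) → add node 5 parent=3 cost=18
9. q=(19,19) nearest=5 d=8 new=(19,17) → blocked by [14,18]×[14,19], reject
10. q=(6,20) nearest=5 d=9 new=(9,17) → add node 6 parent=5 cost=24
11. q=(20,9) nearest=5 d=5 new=(20,9) → blocked by [17,22]×[6,12], reject
12. q=(26,2) nearest=5 d=11 new=(21,5) → blocked by [17,22]×[6,12], reject
13. q=(30,6) nearest=5 d=15 new=(21,6) → blocked by [17,22]×[6,12], reject
14. q=(23,16) nearest=5 d=8 new=(21,16) → add node 7 parent=5 cost=24
15. q=(9,0) nearest=4 d=0 → coincident, reject
16. q=(18,12) nearest=5 d=3 new=(18,12) → blocked by [17,22]×[6,12], reject
17. q=(30,9) nearest=7 d=9 new=(27,10) → add node 8 parent=7 cost=30
18. q=(24,22) nearest=7 d=6 new=(24,22) → add node 9 parent=7 cost=30
19. q=(10,9) nearest=3 d=4 new=(10,9) → add node 10 parent=3 cost=16
20. q=(29,22) nearest=9 d=5 new=(29,22) → add node 11 parent=9 cost=35
21. q=(18,11) nearest=5 d=3 new=(18,11) → blocked by [17,22]×[6,12], reject
22. q=(16,6) nearest=3 d=3 new=(16,6) → add node 12 parent=3 cost=15
23. q=(5,25) nearest=6 d=8 new=(5,23) → add node 13 parent=6 cost=30
24. q=(5,11) nearest=2 d=4 new=(5,11) → add node 14 parent=2 cost=10; rewire 10→14 (15<16); rewire 13→14 (22<30)
25. q=(12,3) nearest=3 d=2 new=(12,3) → add node 15 parent=3 cost=14

Rewire events: 2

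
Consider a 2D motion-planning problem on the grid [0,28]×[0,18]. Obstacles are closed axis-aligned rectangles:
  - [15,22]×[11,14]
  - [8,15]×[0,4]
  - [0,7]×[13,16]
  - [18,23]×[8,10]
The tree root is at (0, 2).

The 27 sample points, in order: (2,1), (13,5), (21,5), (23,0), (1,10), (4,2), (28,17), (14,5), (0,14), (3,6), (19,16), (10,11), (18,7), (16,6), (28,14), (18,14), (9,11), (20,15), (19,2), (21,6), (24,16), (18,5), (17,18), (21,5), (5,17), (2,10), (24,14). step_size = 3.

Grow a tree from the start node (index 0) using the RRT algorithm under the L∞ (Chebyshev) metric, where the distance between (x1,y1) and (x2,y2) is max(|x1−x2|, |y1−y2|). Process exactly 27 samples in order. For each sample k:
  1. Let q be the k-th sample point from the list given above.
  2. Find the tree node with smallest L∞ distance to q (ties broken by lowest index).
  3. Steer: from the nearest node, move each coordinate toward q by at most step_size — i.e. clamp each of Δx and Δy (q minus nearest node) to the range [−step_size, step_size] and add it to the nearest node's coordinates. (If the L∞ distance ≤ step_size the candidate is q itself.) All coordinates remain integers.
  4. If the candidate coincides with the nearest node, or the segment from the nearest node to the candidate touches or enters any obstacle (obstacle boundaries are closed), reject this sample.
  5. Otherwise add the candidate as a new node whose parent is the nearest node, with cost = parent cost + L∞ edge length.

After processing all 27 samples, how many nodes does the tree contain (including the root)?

1. q=(2,1) nearest=0 d=2 new=(2,1) → add node 1 parent=0 cost=2
2. q=(13,5) nearest=1 d=11 new=(5,4) → add node 2 parent=1 cost=5
3. q=(21,5) nearest=2 d=16 new=(8,5) → add node 3 parent=2 cost=8
4. q=(23,0) nearest=3 d=15 new=(11,2) → blocked by [8,15]×[0,4], reject
5. q=(1,10) nearest=2 d=6 new=(2,7) → add node 4 parent=2 cost=8
6. q=(4,2) nearest=1 d=2 new=(4,2) → add node 5 parent=1 cost=4
7. q=(28,17) nearest=3 d=20 new=(11,8) → add node 6 parent=3 cost=11
8. q=(14,5) nearest=6 d=3 new=(14,5) → add node 7 parent=6 cost=14
9. q=(0,14) nearest=4 d=7 new=(0,10) → add node 8 parent=4 cost=11
10. q=(3,6) nearest=4 d=1 new=(3,6) → add node 9 parent=4 cost=9
11. q=(19,16) nearest=6 d=8 new=(14,11) → add node 10 parent=6 cost=14
12. q=(10,11) nearest=6 d=3 new=(10,11) → add node 11 parent=6 cost=14
13. q=(18,7) nearest=7 d=4 new=(17,7) → add node 12 parent=7 cost=17
14. q=(16,6) nearest=12 d=1 new=(16,6) → add node 13 parent=12 cost=18
15. q=(28,14) nearest=12 d=11 new=(20,10) → blocked by [18,23]×[8,10], reject
16. q=(18,14) nearest=10 d=4 new=(17,14) → blocked by [15,22]×[11,14], reject
17. q=(9,11) nearest=11 d=1 new=(9,11) → add node 14 parent=11 cost=15
18. q=(20,15) nearest=10 d=6 new=(17,14) → blocked by [15,22]×[11,14], reject
19. q=(19,2) nearest=13 d=4 new=(19,3) → add node 15 parent=13 cost=21
20. q=(21,6) nearest=15 d=3 new=(21,6) → add node 16 parent=15 cost=24
21. q=(24,16) nearest=12 d=9 new=(20,10) → blocked by [18,23]×[8,10], reject
22. q=(18,5) nearest=12 d=2 new=(18,5) → add node 17 parent=12 cost=19
23. q=(17,18) nearest=10 d=7 new=(17,14) → blocked by [15,22]×[11,14], reject
24. q=(21,5) nearest=16 d=1 new=(21,5) → add node 18 parent=16 cost=25
25. q=(5,17) nearest=11 d=6 new=(7,14) → blocked by [0,7]×[13,16], reject
26. q=(2,10) nearest=8 d=2 new=(2,10) → add node 19 parent=8 cost=13
27. q=(24,14) nearest=12 d=7 new=(20,10) → blocked by [18,23]×[8,10], reject

Node count: 20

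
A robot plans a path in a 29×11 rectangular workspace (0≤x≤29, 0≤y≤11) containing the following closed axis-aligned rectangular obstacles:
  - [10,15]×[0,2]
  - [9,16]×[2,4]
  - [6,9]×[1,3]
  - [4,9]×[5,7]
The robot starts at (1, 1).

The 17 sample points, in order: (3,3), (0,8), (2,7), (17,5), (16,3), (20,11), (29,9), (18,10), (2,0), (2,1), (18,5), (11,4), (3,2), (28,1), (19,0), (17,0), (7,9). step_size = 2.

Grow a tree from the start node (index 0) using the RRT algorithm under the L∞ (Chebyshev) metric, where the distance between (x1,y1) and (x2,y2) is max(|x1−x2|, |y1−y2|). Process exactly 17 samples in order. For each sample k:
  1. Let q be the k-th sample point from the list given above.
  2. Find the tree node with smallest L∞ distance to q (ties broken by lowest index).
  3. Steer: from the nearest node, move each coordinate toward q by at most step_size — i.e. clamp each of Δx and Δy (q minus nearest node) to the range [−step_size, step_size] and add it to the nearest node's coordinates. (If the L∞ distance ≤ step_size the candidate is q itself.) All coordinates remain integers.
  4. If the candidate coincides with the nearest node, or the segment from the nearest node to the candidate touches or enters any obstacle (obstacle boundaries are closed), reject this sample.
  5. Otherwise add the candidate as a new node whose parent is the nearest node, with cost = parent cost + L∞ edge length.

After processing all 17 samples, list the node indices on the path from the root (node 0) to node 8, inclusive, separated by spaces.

Path: 0 1 8

1. q=(3,3) nearest=0 d=2 new=(3,3) → add node 1 parent=0 cost=2
2. q=(0,8) nearest=1 d=5 new=(1,5) → add node 2 parent=1 cost=4
3. q=(2,7) nearest=2 d=2 new=(2,7) → add node 3 parent=2 cost=6
4. q=(17,5) nearest=1 d=14 new=(5,5) → blocked by [4,9]×[5,7], reject
5. q=(16,3) nearest=1 d=13 new=(5,3) → add node 4 parent=1 cost=4
6. q=(20,11) nearest=4 d=15 new=(7,5) → blocked by [4,9]×[5,7], reject
7. q=(29,9) nearest=4 d=24 new=(7,5) → blocked by [4,9]×[5,7], reject
8. q=(18,10) nearest=4 d=13 new=(7,5) → blocked by [4,9]×[5,7], reject
9. q=(2,0) nearest=0 d=1 new=(2,0) → add node 5 parent=0 cost=1
10. q=(2,1) nearest=0 d=1 new=(2,1) → add node 6 parent=0 cost=1
11. q=(18,5) nearest=4 d=13 new=(7,5) → blocked by [4,9]×[5,7], reject
12. q=(11,4) nearest=4 d=6 new=(7,4) → add node 7 parent=4 cost=6
13. q=(3,2) nearest=1 d=1 new=(3,2) → add node 8 parent=1 cost=3
14. q=(28,1) nearest=7 d=21 new=(9,2) → blocked by [9,16]×[2,4], reject
15. q=(19,0) nearest=7 d=12 new=(9,2) → blocked by [9,16]×[2,4], reject
16. q=(17,0) nearest=7 d=10 new=(9,2) → blocked by [9,16]×[2,4], reject
17. q=(7,9) nearest=3 d=5 new=(4,9) → add node 9 parent=3 cost=8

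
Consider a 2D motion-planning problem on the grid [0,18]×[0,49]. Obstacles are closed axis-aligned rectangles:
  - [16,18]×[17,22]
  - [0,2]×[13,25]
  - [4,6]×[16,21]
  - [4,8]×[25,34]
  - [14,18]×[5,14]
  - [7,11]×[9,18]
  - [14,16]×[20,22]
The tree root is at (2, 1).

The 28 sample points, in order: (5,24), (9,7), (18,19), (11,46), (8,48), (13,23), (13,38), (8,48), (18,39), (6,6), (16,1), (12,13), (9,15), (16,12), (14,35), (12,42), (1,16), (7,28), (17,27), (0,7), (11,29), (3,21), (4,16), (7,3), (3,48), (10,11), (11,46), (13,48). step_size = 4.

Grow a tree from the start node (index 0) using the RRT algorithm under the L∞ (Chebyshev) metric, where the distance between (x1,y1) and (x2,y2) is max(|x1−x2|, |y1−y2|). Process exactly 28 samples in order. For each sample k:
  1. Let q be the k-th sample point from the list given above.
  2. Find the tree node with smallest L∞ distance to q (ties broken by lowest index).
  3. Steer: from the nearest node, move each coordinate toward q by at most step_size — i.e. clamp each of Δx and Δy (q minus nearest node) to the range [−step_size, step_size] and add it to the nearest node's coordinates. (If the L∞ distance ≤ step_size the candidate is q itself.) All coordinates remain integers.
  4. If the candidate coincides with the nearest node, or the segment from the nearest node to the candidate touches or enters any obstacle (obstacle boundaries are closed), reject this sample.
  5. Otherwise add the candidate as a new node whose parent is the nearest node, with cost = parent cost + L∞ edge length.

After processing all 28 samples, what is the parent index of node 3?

Parent of node 3: 1

1. q=(5,24) nearest=0 d=23 new=(5,5) → add node 1 parent=0 cost=4
2. q=(9,7) nearest=1 d=4 new=(9,7) → add node 2 parent=1 cost=8
3. q=(18,19) nearest=2 d=12 new=(13,11) → blocked by [7,11]×[9,18], reject
4. q=(11,46) nearest=2 d=39 new=(11,11) → blocked by [7,11]×[9,18], reject
5. q=(8,48) nearest=2 d=41 new=(8,11) → blocked by [7,11]×[9,18], reject
6. q=(13,23) nearest=2 d=16 new=(13,11) → blocked by [7,11]×[9,18], reject
7. q=(13,38) nearest=2 d=31 new=(13,11) → blocked by [7,11]×[9,18], reject
8. q=(8,48) nearest=2 d=41 new=(8,11) → blocked by [7,11]×[9,18], reject
9. q=(18,39) nearest=2 d=32 new=(13,11) → blocked by [7,11]×[9,18], reject
10. q=(6,6) nearest=1 d=1 new=(6,6) → add node 3 parent=1 cost=5
11. q=(16,1) nearest=2 d=7 new=(13,3) → add node 4 parent=2 cost=12
12. q=(12,13) nearest=2 d=6 new=(12,11) → blocked by [7,11]×[9,18], reject
13. q=(9,15) nearest=2 d=8 new=(9,11) → blocked by [7,11]×[9,18], reject
14. q=(16,12) nearest=2 d=7 new=(13,11) → blocked by [7,11]×[9,18], reject
15. q=(14,35) nearest=2 d=28 new=(13,11) → blocked by [7,11]×[9,18], reject
16. q=(12,42) nearest=2 d=35 new=(12,11) → blocked by [7,11]×[9,18], reject
17. q=(1,16) nearest=2 d=9 new=(5,11) → blocked by [7,11]×[9,18], reject
18. q=(7,28) nearest=2 d=21 new=(7,11) → blocked by [7,11]×[9,18], reject
19. q=(17,27) nearest=2 d=20 new=(13,11) → blocked by [7,11]×[9,18], reject
20. q=(0,7) nearest=1 d=5 new=(1,7) → add node 5 parent=1 cost=8
21. q=(11,29) nearest=2 d=22 new=(11,11) → blocked by [7,11]×[9,18], reject
22. q=(3,21) nearest=2 d=14 new=(5,11) → blocked by [7,11]×[9,18], reject
23. q=(4,16) nearest=2 d=9 new=(5,11) → blocked by [7,11]×[9,18], reject
24. q=(7,3) nearest=1 d=2 new=(7,3) → add node 6 parent=1 cost=6
25. q=(3,48) nearest=2 d=41 new=(5,11) → blocked by [7,11]×[9,18], reject
26. q=(10,11) nearest=2 d=4 new=(10,11) → blocked by [7,11]×[9,18], reject
27. q=(11,46) nearest=2 d=39 new=(11,11) → blocked by [7,11]×[9,18], reject
28. q=(13,48) nearest=2 d=41 new=(13,11) → blocked by [7,11]×[9,18], reject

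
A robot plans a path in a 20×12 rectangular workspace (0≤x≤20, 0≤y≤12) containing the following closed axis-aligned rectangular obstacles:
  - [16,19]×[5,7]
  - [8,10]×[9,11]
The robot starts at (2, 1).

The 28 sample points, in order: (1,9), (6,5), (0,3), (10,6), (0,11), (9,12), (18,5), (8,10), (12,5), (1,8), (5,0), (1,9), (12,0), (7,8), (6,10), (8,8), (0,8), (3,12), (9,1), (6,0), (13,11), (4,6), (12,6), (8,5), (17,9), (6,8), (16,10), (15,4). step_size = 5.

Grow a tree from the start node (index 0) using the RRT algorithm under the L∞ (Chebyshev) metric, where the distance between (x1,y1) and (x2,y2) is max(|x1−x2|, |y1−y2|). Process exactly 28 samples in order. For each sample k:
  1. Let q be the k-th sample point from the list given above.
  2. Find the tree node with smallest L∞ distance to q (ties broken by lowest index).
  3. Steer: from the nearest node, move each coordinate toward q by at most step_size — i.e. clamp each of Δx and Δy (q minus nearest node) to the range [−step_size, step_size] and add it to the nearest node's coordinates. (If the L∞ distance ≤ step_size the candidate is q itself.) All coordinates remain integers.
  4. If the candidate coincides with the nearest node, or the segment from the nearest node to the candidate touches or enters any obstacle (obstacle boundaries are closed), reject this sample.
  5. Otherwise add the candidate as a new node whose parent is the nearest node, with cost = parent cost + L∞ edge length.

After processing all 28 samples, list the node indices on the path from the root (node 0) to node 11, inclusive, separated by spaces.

Path: 0 2 4 6 11

1. q=(1,9) nearest=0 d=8 new=(1,6) → add node 1 parent=0 cost=5
2. q=(6,5) nearest=0 d=4 new=(6,5) → add node 2 parent=0 cost=4
3. q=(0,3) nearest=0 d=2 new=(0,3) → add node 3 parent=0 cost=2
4. q=(10,6) nearest=2 d=4 new=(10,6) → add node 4 parent=2 cost=8
5. q=(0,11) nearest=1 d=5 new=(0,11) → add node 5 parent=1 cost=10
6. q=(9,12) nearest=4 d=6 new=(9,11) → blocked by [8,10]×[9,11], reject
7. q=(18,5) nearest=4 d=8 new=(15,5) → add node 6 parent=4 cost=13
8. q=(8,10) nearest=4 d=4 new=(8,10) → blocked by [8,10]×[9,11], reject
9. q=(12,5) nearest=4 d=2 new=(12,5) → add node 7 parent=4 cost=10
10. q=(1,8) nearest=1 d=2 new=(1,8) → add node 8 parent=1 cost=7
11. q=(5,0) nearest=0 d=3 new=(5,0) → add node 9 parent=0 cost=3
12. q=(1,9) nearest=8 d=1 new=(1,9) → add node 10 parent=8 cost=8
13. q=(12,0) nearest=6 d=5 new=(12,0) → add node 11 parent=6 cost=18
14. q=(7,8) nearest=2 d=3 new=(7,8) → add node 12 parent=2 cost=7
15. q=(6,10) nearest=12 d=2 new=(6,10) → add node 13 parent=12 cost=9
16. q=(8,8) nearest=12 d=1 new=(8,8) → add node 14 parent=12 cost=8
17. q=(0,8) nearest=8 d=1 new=(0,8) → add node 15 parent=8 cost=8
18. q=(3,12) nearest=5 d=3 new=(3,12) → add node 16 parent=5 cost=13
19. q=(9,1) nearest=11 d=3 new=(9,1) → add node 17 parent=11 cost=21
20. q=(6,0) nearest=9 d=1 new=(6,0) → add node 18 parent=9 cost=4
21. q=(13,11) nearest=4 d=5 new=(13,11) → add node 19 parent=4 cost=13
22. q=(4,6) nearest=2 d=2 new=(4,6) → add node 20 parent=2 cost=6
23. q=(12,6) nearest=7 d=1 new=(12,6) → add node 21 parent=7 cost=11
24. q=(8,5) nearest=2 d=2 new=(8,5) → add node 22 parent=2 cost=6
25. q=(17,9) nearest=6 d=4 new=(17,9) → blocked by [16,19]×[5,7], reject
26. q=(6,8) nearest=12 d=1 new=(6,8) → add node 23 parent=12 cost=8
27. q=(16,10) nearest=19 d=3 new=(16,10) → add node 24 parent=19 cost=16
28. q=(15,4) nearest=6 d=1 new=(15,4) → add node 25 parent=6 cost=14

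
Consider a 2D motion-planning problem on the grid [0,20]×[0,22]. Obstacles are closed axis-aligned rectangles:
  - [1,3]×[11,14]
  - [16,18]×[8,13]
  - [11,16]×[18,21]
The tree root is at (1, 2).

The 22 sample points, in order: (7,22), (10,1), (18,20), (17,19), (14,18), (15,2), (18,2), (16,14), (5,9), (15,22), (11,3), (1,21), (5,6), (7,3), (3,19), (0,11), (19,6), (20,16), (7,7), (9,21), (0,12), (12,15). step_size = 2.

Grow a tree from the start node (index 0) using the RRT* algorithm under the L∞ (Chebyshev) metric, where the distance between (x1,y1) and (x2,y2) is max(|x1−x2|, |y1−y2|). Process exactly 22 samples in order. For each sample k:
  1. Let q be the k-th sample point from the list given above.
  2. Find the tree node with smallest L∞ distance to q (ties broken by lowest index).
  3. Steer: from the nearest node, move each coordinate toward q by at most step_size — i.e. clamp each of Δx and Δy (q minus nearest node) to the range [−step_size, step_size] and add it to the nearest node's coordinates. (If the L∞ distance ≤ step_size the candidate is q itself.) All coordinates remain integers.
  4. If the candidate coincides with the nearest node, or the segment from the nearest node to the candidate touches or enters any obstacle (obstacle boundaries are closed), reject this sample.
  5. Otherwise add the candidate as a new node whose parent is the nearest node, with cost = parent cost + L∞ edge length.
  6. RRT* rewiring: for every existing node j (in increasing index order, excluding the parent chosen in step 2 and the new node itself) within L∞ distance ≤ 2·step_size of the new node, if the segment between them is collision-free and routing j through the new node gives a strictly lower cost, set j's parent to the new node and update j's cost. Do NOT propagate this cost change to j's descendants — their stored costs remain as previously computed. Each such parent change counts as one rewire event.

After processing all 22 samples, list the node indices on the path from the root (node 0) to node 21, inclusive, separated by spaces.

1. q=(7,22) nearest=0 d=20 new=(3,4) → add node 1 parent=0 cost=2
2. q=(10,1) nearest=1 d=7 new=(5,2) → add node 2 parent=1 cost=4
3. q=(18,20) nearest=1 d=16 new=(5,6) → add node 3 parent=1 cost=4
4. q=(17,19) nearest=3 d=13 new=(7,8) → add node 4 parent=3 cost=6
5. q=(14,18) nearest=4 d=10 new=(9,10) → add node 5 parent=4 cost=8
6. q=(15,2) nearest=4 d=8 new=(9,6) → add node 6 parent=4 cost=8
7. q=(18,2) nearest=5 d=9 new=(11,8) → add node 7 parent=5 cost=10
8. q=(16,14) nearest=7 d=6 new=(13,10) → add node 8 parent=7 cost=12
9. q=(5,9) nearest=4 d=2 new=(5,9) → add node 9 parent=4 cost=8
10. q=(15,22) nearest=5 d=12 new=(11,12) → add node 10 parent=5 cost=10
11. q=(11,3) nearest=6 d=3 new=(11,4) → add node 11 parent=6 cost=10
12. q=(1,21) nearest=10 d=10 new=(9,14) → add node 12 parent=10 cost=12
13. q=(5,6) nearest=3 d=0 → coincident, reject
14. q=(7,3) nearest=2 d=2 new=(7,3) → add node 13 parent=2 cost=6
15. q=(3,19) nearest=12 d=6 new=(7,16) → add node 14 parent=12 cost=14
16. q=(0,11) nearest=3 d=5 new=(3,8) → add node 15 parent=3 cost=6
17. q=(19,6) nearest=8 d=6 new=(15,8) → add node 16 parent=8 cost=14
18. q=(20,16) nearest=8 d=7 new=(15,12) → add node 17 parent=8 cost=14
19. q=(7,7) nearest=4 d=1 new=(7,7) → add node 18 parent=4 cost=7
20. q=(9,21) nearest=14 d=5 new=(9,18) → add node 19 parent=14 cost=16
21. q=(0,12) nearest=15 d=4 new=(1,10) → add node 20 parent=15 cost=8
22. q=(12,15) nearest=10 d=3 new=(12,14) → add node 21 parent=10 cost=12

Path: 0 1 3 4 5 10 21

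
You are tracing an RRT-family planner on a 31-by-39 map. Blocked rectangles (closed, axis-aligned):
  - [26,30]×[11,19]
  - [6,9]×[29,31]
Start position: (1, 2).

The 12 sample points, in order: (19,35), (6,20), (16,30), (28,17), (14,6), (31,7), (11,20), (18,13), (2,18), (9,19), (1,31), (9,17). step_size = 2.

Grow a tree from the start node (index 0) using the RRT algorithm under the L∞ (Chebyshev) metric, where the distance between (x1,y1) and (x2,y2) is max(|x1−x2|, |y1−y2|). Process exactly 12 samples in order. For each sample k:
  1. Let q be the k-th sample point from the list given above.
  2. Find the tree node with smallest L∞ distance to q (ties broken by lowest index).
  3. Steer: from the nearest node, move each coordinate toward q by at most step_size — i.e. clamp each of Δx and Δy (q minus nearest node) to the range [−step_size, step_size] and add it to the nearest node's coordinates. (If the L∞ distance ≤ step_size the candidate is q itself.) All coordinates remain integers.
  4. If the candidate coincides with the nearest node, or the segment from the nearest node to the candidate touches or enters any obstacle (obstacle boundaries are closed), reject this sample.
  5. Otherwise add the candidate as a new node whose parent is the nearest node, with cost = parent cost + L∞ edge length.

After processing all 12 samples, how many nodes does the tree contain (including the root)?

Node count: 13

1. q=(19,35) nearest=0 d=33 new=(3,4) → add node 1 parent=0 cost=2
2. q=(6,20) nearest=1 d=16 new=(5,6) → add node 2 parent=1 cost=4
3. q=(16,30) nearest=2 d=24 new=(7,8) → add node 3 parent=2 cost=6
4. q=(28,17) nearest=3 d=21 new=(9,10) → add node 4 parent=3 cost=8
5. q=(14,6) nearest=4 d=5 new=(11,8) → add node 5 parent=4 cost=10
6. q=(31,7) nearest=5 d=20 new=(13,7) → add node 6 parent=5 cost=12
7. q=(11,20) nearest=4 d=10 new=(11,12) → add node 7 parent=4 cost=10
8. q=(18,13) nearest=6 d=6 new=(15,9) → add node 8 parent=6 cost=14
9. q=(2,18) nearest=4 d=8 new=(7,12) → add node 9 parent=4 cost=10
10. q=(9,19) nearest=7 d=7 new=(9,14) → add node 10 parent=7 cost=12
11. q=(1,31) nearest=10 d=17 new=(7,16) → add node 11 parent=10 cost=14
12. q=(9,17) nearest=11 d=2 new=(9,17) → add node 12 parent=11 cost=16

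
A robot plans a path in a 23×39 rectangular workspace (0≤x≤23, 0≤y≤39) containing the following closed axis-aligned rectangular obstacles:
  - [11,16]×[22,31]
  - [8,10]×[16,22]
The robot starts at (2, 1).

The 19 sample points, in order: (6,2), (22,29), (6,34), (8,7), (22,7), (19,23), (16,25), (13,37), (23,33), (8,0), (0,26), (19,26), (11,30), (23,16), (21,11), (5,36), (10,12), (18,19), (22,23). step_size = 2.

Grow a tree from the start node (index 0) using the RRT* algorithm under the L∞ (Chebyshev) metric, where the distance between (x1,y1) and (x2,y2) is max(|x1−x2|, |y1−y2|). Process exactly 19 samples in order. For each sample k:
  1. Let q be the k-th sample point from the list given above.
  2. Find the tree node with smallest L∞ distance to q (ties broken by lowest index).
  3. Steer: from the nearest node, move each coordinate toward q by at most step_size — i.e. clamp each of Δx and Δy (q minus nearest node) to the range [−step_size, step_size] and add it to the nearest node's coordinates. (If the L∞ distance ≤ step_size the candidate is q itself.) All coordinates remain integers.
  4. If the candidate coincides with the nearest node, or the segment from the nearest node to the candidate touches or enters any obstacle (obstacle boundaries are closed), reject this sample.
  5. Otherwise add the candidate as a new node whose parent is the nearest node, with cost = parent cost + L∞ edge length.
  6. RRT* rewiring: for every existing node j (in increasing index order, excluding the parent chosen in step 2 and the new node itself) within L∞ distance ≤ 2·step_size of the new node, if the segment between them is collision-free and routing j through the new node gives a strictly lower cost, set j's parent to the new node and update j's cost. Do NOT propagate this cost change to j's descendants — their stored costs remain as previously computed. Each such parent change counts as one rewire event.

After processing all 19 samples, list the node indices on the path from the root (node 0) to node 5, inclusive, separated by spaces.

1. q=(6,2) nearest=0 d=4 new=(4,2) → add node 1 parent=0 cost=2
2. q=(22,29) nearest=1 d=27 new=(6,4) → add node 2 parent=1 cost=4
3. q=(6,34) nearest=2 d=30 new=(6,6) → add node 3 parent=2 cost=6
4. q=(8,7) nearest=3 d=2 new=(8,7) → add node 4 parent=3 cost=8
5. q=(22,7) nearest=4 d=14 new=(10,7) → add node 5 parent=4 cost=10
6. q=(19,23) nearest=4 d=16 new=(10,9) → add node 6 parent=4 cost=10
7. q=(16,25) nearest=6 d=16 new=(12,11) → add node 7 parent=6 cost=12
8. q=(13,37) nearest=7 d=26 new=(13,13) → add node 8 parent=7 cost=14
9. q=(23,33) nearest=8 d=20 new=(15,15) → add node 9 parent=8 cost=16
10. q=(8,0) nearest=1 d=4 new=(6,0) → add node 10 parent=1 cost=4
11. q=(0,26) nearest=8 d=13 new=(11,15) → add node 11 parent=8 cost=16
12. q=(19,26) nearest=9 d=11 new=(17,17) → add node 12 parent=9 cost=18
13. q=(11,30) nearest=12 d=13 new=(15,19) → add node 13 parent=12 cost=20
14. q=(23,16) nearest=12 d=6 new=(19,16) → add node 14 parent=12 cost=20
15. q=(21,11) nearest=14 d=5 new=(21,14) → add node 15 parent=14 cost=22
16. q=(5,36) nearest=13 d=17 new=(13,21) → add node 16 parent=13 cost=22
17. q=(10,12) nearest=7 d=2 new=(10,12) → add node 17 parent=7 cost=14
18. q=(18,19) nearest=12 d=2 new=(18,19) → add node 18 parent=12 cost=20
19. q=(22,23) nearest=18 d=4 new=(20,21) → add node 19 parent=18 cost=22

Path: 0 1 2 3 4 5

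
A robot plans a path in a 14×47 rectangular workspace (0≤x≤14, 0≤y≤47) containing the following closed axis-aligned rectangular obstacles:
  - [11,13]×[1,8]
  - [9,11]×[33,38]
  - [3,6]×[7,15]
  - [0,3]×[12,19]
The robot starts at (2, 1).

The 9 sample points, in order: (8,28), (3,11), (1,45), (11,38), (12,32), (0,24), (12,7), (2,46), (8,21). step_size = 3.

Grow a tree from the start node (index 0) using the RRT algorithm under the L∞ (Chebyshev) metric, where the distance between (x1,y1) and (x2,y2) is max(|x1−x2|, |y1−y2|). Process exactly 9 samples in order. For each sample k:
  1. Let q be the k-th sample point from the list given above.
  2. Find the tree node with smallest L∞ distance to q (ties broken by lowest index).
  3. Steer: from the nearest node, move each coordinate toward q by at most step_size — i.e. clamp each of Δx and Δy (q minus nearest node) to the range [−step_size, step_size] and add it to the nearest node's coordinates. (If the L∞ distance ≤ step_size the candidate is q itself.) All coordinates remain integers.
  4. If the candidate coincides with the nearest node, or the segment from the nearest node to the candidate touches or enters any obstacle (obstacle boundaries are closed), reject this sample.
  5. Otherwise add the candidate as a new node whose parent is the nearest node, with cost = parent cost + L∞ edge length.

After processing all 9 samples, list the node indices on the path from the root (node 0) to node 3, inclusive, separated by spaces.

Path: 0 1 2 3

1. q=(8,28) nearest=0 d=27 new=(5,4) → add node 1 parent=0 cost=3
2. q=(3,11) nearest=1 d=7 new=(3,7) → blocked by [3,6]×[7,15], reject
3. q=(1,45) nearest=1 d=41 new=(2,7) → add node 2 parent=1 cost=6
4. q=(11,38) nearest=2 d=31 new=(5,10) → blocked by [3,6]×[7,15], reject
5. q=(12,32) nearest=2 d=25 new=(5,10) → blocked by [3,6]×[7,15], reject
6. q=(0,24) nearest=2 d=17 new=(0,10) → add node 3 parent=2 cost=9
7. q=(12,7) nearest=1 d=7 new=(8,7) → add node 4 parent=1 cost=6
8. q=(2,46) nearest=3 d=36 new=(2,13) → blocked by [0,3]×[12,19], reject
9. q=(8,21) nearest=3 d=11 new=(3,13) → blocked by [3,6]×[7,15], reject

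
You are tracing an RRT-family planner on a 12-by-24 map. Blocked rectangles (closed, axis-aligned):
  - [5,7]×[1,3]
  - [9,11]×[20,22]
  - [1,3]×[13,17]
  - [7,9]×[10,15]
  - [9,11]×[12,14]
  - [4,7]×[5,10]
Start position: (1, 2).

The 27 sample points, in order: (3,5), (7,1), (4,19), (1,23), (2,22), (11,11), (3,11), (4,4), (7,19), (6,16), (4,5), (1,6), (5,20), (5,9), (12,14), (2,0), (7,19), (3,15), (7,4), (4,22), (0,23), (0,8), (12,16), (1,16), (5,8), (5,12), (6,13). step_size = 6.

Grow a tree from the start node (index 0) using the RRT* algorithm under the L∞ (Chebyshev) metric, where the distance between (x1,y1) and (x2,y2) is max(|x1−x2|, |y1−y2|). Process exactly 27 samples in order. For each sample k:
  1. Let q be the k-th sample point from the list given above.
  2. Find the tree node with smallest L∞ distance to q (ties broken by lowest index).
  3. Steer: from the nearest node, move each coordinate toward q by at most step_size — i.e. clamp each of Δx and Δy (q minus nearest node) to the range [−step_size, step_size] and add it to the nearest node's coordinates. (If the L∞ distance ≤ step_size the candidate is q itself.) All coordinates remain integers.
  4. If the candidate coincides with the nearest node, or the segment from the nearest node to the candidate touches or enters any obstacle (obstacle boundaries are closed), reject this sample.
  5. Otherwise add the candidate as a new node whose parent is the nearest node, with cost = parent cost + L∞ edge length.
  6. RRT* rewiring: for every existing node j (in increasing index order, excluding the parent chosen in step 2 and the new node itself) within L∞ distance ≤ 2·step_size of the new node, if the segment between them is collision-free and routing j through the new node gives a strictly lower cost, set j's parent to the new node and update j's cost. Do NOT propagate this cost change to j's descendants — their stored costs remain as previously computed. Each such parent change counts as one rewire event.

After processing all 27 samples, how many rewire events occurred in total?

1. q=(3,5) nearest=0 d=3 new=(3,5) → add node 1 parent=0 cost=3
2. q=(7,1) nearest=1 d=4 new=(7,1) → blocked by [5,7]×[1,3], reject
3. q=(4,19) nearest=1 d=14 new=(4,11) → add node 2 parent=1 cost=9
4. q=(1,23) nearest=2 d=12 new=(1,17) → blocked by [1,3]×[13,17], reject
5. q=(2,22) nearest=2 d=11 new=(2,17) → blocked by [1,3]×[13,17], reject
6. q=(11,11) nearest=2 d=7 new=(10,11) → blocked by [7,9]×[10,15], reject
7. q=(3,11) nearest=2 d=1 new=(3,11) → add node 3 parent=2 cost=10
8. q=(4,4) nearest=1 d=1 new=(4,4) → add node 4 parent=1 cost=4
9. q=(7,19) nearest=2 d=8 new=(7,17) → add node 5 parent=2 cost=15
10. q=(6,16) nearest=5 d=1 new=(6,16) → add node 6 parent=5 cost=16
11. q=(4,5) nearest=1 d=1 new=(4,5) → blocked by [4,7]×[5,10], reject
12. q=(1,6) nearest=1 d=2 new=(1,6) → add node 7 parent=1 cost=5; rewire 6→7 (15<16)
13. q=(5,20) nearest=5 d=3 new=(5,20) → add node 8 parent=5 cost=18
14. q=(5,9) nearest=2 d=2 new=(5,9) → blocked by [4,7]×[5,10], reject
15. q=(12,14) nearest=5 d=5 new=(12,14) → add node 9 parent=5 cost=20
16. q=(2,0) nearest=0 d=2 new=(2,0) → add node 10 parent=0 cost=2
17. q=(7,19) nearest=5 d=2 new=(7,19) → add node 11 parent=5 cost=17
18. q=(3,15) nearest=6 d=3 new=(3,15) → blocked by [1,3]×[13,17], reject
19. q=(7,4) nearest=4 d=3 new=(7,4) → add node 12 parent=4 cost=7
20. q=(4,22) nearest=8 d=2 new=(4,22) → add node 13 parent=8 cost=20
21. q=(0,23) nearest=13 d=4 new=(0,23) → add node 14 parent=13 cost=24
22. q=(0,8) nearest=7 d=2 new=(0,8) → add node 15 parent=7 cost=7
23. q=(12,16) nearest=9 d=2 new=(12,16) → add node 16 parent=9 cost=22
24. q=(1,16) nearest=8 d=4 new=(1,16) → blocked by [1,3]×[13,17], reject
25. q=(5,8) nearest=1 d=3 new=(5,8) → blocked by [4,7]×[5,10], reject
26. q=(5,12) nearest=2 d=1 new=(5,12) → add node 17 parent=2 cost=10; rewire 6→17 (14<15)
27. q=(6,13) nearest=17 d=1 new=(6,13) → add node 18 parent=17 cost=11; rewire 14→18 (21<24)

Rewire events: 3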